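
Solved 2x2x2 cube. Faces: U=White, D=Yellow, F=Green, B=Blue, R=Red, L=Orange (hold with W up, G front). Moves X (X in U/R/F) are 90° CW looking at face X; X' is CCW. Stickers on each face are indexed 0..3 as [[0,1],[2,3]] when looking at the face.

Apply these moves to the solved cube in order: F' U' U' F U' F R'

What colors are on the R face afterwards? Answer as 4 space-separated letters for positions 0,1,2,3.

After move 1 (F'): F=GGGG U=WWRR R=YRYR D=OOYY L=OWOW
After move 2 (U'): U=WRWR F=OWGG R=GGYR B=YRBB L=BBOW
After move 3 (U'): U=RRWW F=BBGG R=OWYR B=GGBB L=YROW
After move 4 (F): F=GBGB U=RRWR R=WWWR D=YOYY L=YOOO
After move 5 (U'): U=RRRW F=YOGB R=GBWR B=WWBB L=GGOO
After move 6 (F): F=GYBO U=RROG R=RBWR D=WGYY L=GYOO
After move 7 (R'): R=BRRW U=RBOW F=GRBG D=WYYO B=YWGB
Query: R face = BRRW

Answer: B R R W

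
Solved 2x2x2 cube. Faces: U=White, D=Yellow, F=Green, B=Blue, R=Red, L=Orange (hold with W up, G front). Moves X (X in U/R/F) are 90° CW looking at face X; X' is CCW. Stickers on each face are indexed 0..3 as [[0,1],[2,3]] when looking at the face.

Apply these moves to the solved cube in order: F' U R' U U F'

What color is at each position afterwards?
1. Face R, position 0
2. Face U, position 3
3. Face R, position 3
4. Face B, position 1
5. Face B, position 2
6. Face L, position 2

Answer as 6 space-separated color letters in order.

Answer: R B Y W O O

Derivation:
After move 1 (F'): F=GGGG U=WWRR R=YRYR D=OOYY L=OWOW
After move 2 (U): U=RWRW F=YRGG R=BBYR B=OWBB L=GGOW
After move 3 (R'): R=BRBY U=RBRO F=YWGW D=ORYG B=YWOB
After move 4 (U): U=RROB F=BRGW R=YWBY B=GGOB L=YWOW
After move 5 (U): U=ORBR F=YWGW R=GGBY B=YWOB L=BROW
After move 6 (F'): F=WWYG U=ORGB R=RGOY D=RWYG L=BROB
Query 1: R[0] = R
Query 2: U[3] = B
Query 3: R[3] = Y
Query 4: B[1] = W
Query 5: B[2] = O
Query 6: L[2] = O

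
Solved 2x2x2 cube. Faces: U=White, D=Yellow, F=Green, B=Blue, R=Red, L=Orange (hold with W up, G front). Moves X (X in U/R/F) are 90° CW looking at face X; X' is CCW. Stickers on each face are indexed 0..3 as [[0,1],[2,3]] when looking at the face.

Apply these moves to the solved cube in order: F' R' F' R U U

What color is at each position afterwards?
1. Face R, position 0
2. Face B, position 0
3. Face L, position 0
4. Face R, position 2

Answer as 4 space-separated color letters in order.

Answer: O W O Y

Derivation:
After move 1 (F'): F=GGGG U=WWRR R=YRYR D=OOYY L=OWOW
After move 2 (R'): R=RRYY U=WBRB F=GWGR D=OGYG B=YBOB
After move 3 (F'): F=WRGG U=WBRY R=GROY D=WWYG L=OBOR
After move 4 (R): R=OGYR U=WRRG F=WWGG D=WOYY B=YBBB
After move 5 (U): U=RWGR F=OGGG R=YBYR B=OBBB L=WWOR
After move 6 (U): U=GRRW F=YBGG R=OBYR B=WWBB L=OGOR
Query 1: R[0] = O
Query 2: B[0] = W
Query 3: L[0] = O
Query 4: R[2] = Y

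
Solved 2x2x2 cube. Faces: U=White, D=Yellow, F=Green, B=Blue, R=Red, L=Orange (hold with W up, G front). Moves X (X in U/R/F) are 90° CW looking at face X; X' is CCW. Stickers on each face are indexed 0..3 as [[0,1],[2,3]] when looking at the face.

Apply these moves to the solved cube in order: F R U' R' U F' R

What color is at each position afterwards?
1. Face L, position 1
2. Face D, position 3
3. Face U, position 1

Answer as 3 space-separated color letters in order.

After move 1 (F): F=GGGG U=WWOO R=WRWR D=RRYY L=OYOY
After move 2 (R): R=WWRR U=WGOG F=GRGY D=RBYB B=OBWB
After move 3 (U'): U=GGWO F=OYGY R=GRRR B=WWWB L=OBOY
After move 4 (R'): R=RRGR U=GWWW F=OGGO D=RYYY B=BWBB
After move 5 (U): U=WGWW F=RRGO R=BWGR B=OBBB L=OGOY
After move 6 (F'): F=RORG U=WGBG R=YWRR D=GYYY L=OWOW
After move 7 (R): R=RYRW U=WOBG F=RYRY D=GBYO B=GBGB
Query 1: L[1] = W
Query 2: D[3] = O
Query 3: U[1] = O

Answer: W O O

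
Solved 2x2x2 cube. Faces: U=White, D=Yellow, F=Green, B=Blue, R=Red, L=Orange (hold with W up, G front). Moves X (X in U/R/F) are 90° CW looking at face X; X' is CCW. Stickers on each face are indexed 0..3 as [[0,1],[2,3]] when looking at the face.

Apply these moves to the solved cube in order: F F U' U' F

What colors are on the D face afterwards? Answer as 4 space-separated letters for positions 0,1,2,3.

Answer: O O Y Y

Derivation:
After move 1 (F): F=GGGG U=WWOO R=WRWR D=RRYY L=OYOY
After move 2 (F): F=GGGG U=WWYY R=OROR D=WWYY L=OROR
After move 3 (U'): U=WYWY F=ORGG R=GGOR B=ORBB L=BBOR
After move 4 (U'): U=YYWW F=BBGG R=OROR B=GGBB L=OROR
After move 5 (F): F=GBGB U=YYRR R=WRWR D=OOYY L=OWOW
Query: D face = OOYY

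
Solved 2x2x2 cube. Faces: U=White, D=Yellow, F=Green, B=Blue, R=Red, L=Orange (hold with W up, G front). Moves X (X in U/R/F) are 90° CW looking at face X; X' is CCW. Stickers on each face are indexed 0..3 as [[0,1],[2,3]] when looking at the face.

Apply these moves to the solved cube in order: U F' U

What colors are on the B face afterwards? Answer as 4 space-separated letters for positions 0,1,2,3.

After move 1 (U): U=WWWW F=RRGG R=BBRR B=OOBB L=GGOO
After move 2 (F'): F=RGRG U=WWBR R=YBYR D=GOYY L=GWOW
After move 3 (U): U=BWRW F=YBRG R=OOYR B=GWBB L=RGOW
Query: B face = GWBB

Answer: G W B B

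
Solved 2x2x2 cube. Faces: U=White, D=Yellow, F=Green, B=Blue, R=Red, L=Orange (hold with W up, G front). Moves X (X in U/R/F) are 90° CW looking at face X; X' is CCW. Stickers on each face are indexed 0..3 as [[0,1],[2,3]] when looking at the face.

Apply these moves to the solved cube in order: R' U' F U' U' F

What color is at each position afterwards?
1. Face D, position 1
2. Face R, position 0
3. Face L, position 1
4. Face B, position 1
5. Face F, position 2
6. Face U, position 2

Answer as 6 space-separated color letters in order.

Answer: Y B R O O G

Derivation:
After move 1 (R'): R=RRRR U=WBWB F=GWGW D=YGYG B=YBYB
After move 2 (U'): U=BBWW F=OOGW R=GWRR B=RRYB L=YBOO
After move 3 (F): F=GOWO U=BBOB R=WWWR D=RGYG L=YYOG
After move 4 (U'): U=BBBO F=YYWO R=GOWR B=WWYB L=RROG
After move 5 (U'): U=BOBB F=RRWO R=YYWR B=GOYB L=WWOG
After move 6 (F): F=WROR U=BOGW R=BYBR D=WYYG L=WROG
Query 1: D[1] = Y
Query 2: R[0] = B
Query 3: L[1] = R
Query 4: B[1] = O
Query 5: F[2] = O
Query 6: U[2] = G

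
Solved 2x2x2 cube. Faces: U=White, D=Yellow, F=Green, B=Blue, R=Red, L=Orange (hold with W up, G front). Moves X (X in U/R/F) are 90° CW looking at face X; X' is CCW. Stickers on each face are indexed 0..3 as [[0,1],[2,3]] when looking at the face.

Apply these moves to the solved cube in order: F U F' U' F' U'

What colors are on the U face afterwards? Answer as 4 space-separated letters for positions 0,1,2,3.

Answer: W R W R

Derivation:
After move 1 (F): F=GGGG U=WWOO R=WRWR D=RRYY L=OYOY
After move 2 (U): U=OWOW F=WRGG R=BBWR B=OYBB L=GGOY
After move 3 (F'): F=RGWG U=OWBW R=RBRR D=GYYY L=GWOO
After move 4 (U'): U=WWOB F=GWWG R=RGRR B=RBBB L=OYOO
After move 5 (F'): F=WGGW U=WWRR R=YGGR D=YOYY L=OBOO
After move 6 (U'): U=WRWR F=OBGW R=WGGR B=YGBB L=RBOO
Query: U face = WRWR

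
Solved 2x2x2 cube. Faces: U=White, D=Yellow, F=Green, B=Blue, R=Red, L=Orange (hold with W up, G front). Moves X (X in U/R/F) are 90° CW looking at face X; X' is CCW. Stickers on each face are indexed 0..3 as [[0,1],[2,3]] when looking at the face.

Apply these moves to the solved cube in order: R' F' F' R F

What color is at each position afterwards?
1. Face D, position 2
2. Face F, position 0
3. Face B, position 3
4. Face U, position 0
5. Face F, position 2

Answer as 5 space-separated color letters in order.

After move 1 (R'): R=RRRR U=WBWB F=GWGW D=YGYG B=YBYB
After move 2 (F'): F=WWGG U=WBRR R=GRYR D=OOYG L=OBOW
After move 3 (F'): F=WGWG U=WBGY R=OROR D=BWYG L=OROR
After move 4 (R): R=OORR U=WGGG F=WWWG D=BYYY B=YBBB
After move 5 (F): F=WWGW U=WGRR R=GOGR D=ROYY L=OBOY
Query 1: D[2] = Y
Query 2: F[0] = W
Query 3: B[3] = B
Query 4: U[0] = W
Query 5: F[2] = G

Answer: Y W B W G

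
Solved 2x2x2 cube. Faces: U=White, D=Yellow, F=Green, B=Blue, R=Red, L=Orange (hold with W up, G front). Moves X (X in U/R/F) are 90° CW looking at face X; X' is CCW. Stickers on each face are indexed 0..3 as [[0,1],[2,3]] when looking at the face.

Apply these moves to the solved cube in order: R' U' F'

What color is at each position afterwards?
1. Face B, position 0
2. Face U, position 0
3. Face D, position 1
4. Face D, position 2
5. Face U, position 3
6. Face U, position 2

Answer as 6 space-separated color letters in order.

After move 1 (R'): R=RRRR U=WBWB F=GWGW D=YGYG B=YBYB
After move 2 (U'): U=BBWW F=OOGW R=GWRR B=RRYB L=YBOO
After move 3 (F'): F=OWOG U=BBGR R=GWYR D=BOYG L=YWOW
Query 1: B[0] = R
Query 2: U[0] = B
Query 3: D[1] = O
Query 4: D[2] = Y
Query 5: U[3] = R
Query 6: U[2] = G

Answer: R B O Y R G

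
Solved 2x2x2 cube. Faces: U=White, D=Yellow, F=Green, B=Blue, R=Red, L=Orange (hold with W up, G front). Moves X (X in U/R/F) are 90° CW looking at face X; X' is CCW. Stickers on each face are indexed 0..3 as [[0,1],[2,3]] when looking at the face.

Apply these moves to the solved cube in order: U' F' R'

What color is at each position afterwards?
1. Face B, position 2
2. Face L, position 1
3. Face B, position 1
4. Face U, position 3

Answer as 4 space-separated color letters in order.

Answer: O W R R

Derivation:
After move 1 (U'): U=WWWW F=OOGG R=GGRR B=RRBB L=BBOO
After move 2 (F'): F=OGOG U=WWGR R=YGYR D=BOYY L=BWOW
After move 3 (R'): R=GRYY U=WBGR F=OWOR D=BGYG B=YROB
Query 1: B[2] = O
Query 2: L[1] = W
Query 3: B[1] = R
Query 4: U[3] = R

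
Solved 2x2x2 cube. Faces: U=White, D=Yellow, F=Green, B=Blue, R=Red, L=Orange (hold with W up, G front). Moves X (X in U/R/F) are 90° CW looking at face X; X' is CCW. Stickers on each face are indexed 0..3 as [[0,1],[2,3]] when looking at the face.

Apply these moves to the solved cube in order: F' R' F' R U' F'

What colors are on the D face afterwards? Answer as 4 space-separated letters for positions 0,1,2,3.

Answer: B R Y Y

Derivation:
After move 1 (F'): F=GGGG U=WWRR R=YRYR D=OOYY L=OWOW
After move 2 (R'): R=RRYY U=WBRB F=GWGR D=OGYG B=YBOB
After move 3 (F'): F=WRGG U=WBRY R=GROY D=WWYG L=OBOR
After move 4 (R): R=OGYR U=WRRG F=WWGG D=WOYY B=YBBB
After move 5 (U'): U=RGWR F=OBGG R=WWYR B=OGBB L=YBOR
After move 6 (F'): F=BGOG U=RGWY R=OWWR D=BRYY L=YROW
Query: D face = BRYY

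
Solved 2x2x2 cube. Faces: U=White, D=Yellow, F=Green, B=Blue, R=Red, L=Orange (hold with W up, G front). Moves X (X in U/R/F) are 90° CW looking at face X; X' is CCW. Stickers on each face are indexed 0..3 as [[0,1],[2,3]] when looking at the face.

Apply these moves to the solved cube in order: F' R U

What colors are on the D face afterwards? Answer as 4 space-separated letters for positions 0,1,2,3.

After move 1 (F'): F=GGGG U=WWRR R=YRYR D=OOYY L=OWOW
After move 2 (R): R=YYRR U=WGRG F=GOGY D=OBYB B=RBWB
After move 3 (U): U=RWGG F=YYGY R=RBRR B=OWWB L=GOOW
Query: D face = OBYB

Answer: O B Y B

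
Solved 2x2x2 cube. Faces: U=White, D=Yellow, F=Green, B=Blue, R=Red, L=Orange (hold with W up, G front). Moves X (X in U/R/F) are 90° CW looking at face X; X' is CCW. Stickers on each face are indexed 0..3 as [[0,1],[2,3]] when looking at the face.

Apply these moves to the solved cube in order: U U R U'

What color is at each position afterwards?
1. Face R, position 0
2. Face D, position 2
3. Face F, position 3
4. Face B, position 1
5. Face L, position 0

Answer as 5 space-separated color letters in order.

Answer: B Y Y O W

Derivation:
After move 1 (U): U=WWWW F=RRGG R=BBRR B=OOBB L=GGOO
After move 2 (U): U=WWWW F=BBGG R=OORR B=GGBB L=RROO
After move 3 (R): R=RORO U=WBWG F=BYGY D=YBYG B=WGWB
After move 4 (U'): U=BGWW F=RRGY R=BYRO B=ROWB L=WGOO
Query 1: R[0] = B
Query 2: D[2] = Y
Query 3: F[3] = Y
Query 4: B[1] = O
Query 5: L[0] = W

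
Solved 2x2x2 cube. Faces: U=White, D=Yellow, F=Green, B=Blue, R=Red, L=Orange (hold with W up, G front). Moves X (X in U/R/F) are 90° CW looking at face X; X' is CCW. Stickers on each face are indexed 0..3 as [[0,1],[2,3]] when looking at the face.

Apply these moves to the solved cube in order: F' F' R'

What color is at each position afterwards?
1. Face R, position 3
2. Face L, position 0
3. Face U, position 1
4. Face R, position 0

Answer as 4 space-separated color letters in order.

Answer: O O B R

Derivation:
After move 1 (F'): F=GGGG U=WWRR R=YRYR D=OOYY L=OWOW
After move 2 (F'): F=GGGG U=WWYY R=OROR D=WWYY L=OROR
After move 3 (R'): R=RROO U=WBYB F=GWGY D=WGYG B=YBWB
Query 1: R[3] = O
Query 2: L[0] = O
Query 3: U[1] = B
Query 4: R[0] = R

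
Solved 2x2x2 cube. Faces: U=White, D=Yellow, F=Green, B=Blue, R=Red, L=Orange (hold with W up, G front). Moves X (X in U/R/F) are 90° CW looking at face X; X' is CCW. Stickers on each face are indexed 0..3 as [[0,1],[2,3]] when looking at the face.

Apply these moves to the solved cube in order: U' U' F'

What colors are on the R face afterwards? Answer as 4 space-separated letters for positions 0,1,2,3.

After move 1 (U'): U=WWWW F=OOGG R=GGRR B=RRBB L=BBOO
After move 2 (U'): U=WWWW F=BBGG R=OORR B=GGBB L=RROO
After move 3 (F'): F=BGBG U=WWOR R=YOYR D=ROYY L=RWOW
Query: R face = YOYR

Answer: Y O Y R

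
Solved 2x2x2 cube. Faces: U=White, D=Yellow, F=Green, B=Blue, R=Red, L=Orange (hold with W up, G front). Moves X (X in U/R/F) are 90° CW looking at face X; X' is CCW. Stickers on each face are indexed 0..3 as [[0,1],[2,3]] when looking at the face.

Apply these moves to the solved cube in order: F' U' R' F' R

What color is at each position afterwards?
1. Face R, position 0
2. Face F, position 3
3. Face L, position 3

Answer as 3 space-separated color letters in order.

Answer: O G W

Derivation:
After move 1 (F'): F=GGGG U=WWRR R=YRYR D=OOYY L=OWOW
After move 2 (U'): U=WRWR F=OWGG R=GGYR B=YRBB L=BBOW
After move 3 (R'): R=GRGY U=WBWY F=ORGR D=OWYG B=YROB
After move 4 (F'): F=RROG U=WBGG R=WROY D=BWYG L=BYOW
After move 5 (R): R=OWYR U=WRGG F=RWOG D=BOYY B=GRBB
Query 1: R[0] = O
Query 2: F[3] = G
Query 3: L[3] = W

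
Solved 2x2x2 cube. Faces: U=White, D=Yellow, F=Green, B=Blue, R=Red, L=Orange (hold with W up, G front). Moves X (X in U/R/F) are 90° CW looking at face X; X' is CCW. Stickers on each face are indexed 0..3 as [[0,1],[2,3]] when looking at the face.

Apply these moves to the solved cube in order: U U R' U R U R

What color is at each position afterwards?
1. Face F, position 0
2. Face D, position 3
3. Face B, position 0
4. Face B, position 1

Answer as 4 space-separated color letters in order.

After move 1 (U): U=WWWW F=RRGG R=BBRR B=OOBB L=GGOO
After move 2 (U): U=WWWW F=BBGG R=OORR B=GGBB L=RROO
After move 3 (R'): R=OROR U=WBWG F=BWGW D=YBYG B=YGYB
After move 4 (U): U=WWGB F=ORGW R=YGOR B=RRYB L=BWOO
After move 5 (R): R=OYRG U=WRGW F=OBGG D=YYYR B=BRWB
After move 6 (U): U=GWWR F=OYGG R=BRRG B=BWWB L=OBOO
After move 7 (R): R=RBGR U=GYWG F=OYGR D=YWYB B=RWWB
Query 1: F[0] = O
Query 2: D[3] = B
Query 3: B[0] = R
Query 4: B[1] = W

Answer: O B R W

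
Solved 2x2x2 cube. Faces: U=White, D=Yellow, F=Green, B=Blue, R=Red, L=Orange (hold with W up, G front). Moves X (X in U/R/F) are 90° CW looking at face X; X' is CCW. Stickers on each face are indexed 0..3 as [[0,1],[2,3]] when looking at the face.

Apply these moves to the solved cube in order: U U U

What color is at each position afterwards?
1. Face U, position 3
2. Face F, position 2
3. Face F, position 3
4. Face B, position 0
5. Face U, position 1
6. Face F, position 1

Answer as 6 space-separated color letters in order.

After move 1 (U): U=WWWW F=RRGG R=BBRR B=OOBB L=GGOO
After move 2 (U): U=WWWW F=BBGG R=OORR B=GGBB L=RROO
After move 3 (U): U=WWWW F=OOGG R=GGRR B=RRBB L=BBOO
Query 1: U[3] = W
Query 2: F[2] = G
Query 3: F[3] = G
Query 4: B[0] = R
Query 5: U[1] = W
Query 6: F[1] = O

Answer: W G G R W O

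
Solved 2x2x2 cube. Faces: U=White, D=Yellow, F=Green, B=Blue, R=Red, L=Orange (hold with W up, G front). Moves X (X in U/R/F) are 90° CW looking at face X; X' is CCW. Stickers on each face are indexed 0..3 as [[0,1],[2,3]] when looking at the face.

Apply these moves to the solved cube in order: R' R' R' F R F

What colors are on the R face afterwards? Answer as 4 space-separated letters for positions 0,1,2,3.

Answer: O W Y R

Derivation:
After move 1 (R'): R=RRRR U=WBWB F=GWGW D=YGYG B=YBYB
After move 2 (R'): R=RRRR U=WYWY F=GBGB D=YWYW B=GBGB
After move 3 (R'): R=RRRR U=WGWG F=GYGY D=YBYB B=WBWB
After move 4 (F): F=GGYY U=WGOO R=WRGR D=RRYB L=OYOB
After move 5 (R): R=GWRR U=WGOY F=GRYB D=RWYW B=OBGB
After move 6 (F): F=YGBR U=WGBY R=OWYR D=RGYW L=OROW
Query: R face = OWYR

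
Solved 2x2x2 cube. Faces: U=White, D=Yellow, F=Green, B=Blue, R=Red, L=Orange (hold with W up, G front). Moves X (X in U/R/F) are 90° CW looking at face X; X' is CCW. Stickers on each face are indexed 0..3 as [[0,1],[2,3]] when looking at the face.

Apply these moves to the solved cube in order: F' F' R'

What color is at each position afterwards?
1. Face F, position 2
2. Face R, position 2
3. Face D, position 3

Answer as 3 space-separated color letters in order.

After move 1 (F'): F=GGGG U=WWRR R=YRYR D=OOYY L=OWOW
After move 2 (F'): F=GGGG U=WWYY R=OROR D=WWYY L=OROR
After move 3 (R'): R=RROO U=WBYB F=GWGY D=WGYG B=YBWB
Query 1: F[2] = G
Query 2: R[2] = O
Query 3: D[3] = G

Answer: G O G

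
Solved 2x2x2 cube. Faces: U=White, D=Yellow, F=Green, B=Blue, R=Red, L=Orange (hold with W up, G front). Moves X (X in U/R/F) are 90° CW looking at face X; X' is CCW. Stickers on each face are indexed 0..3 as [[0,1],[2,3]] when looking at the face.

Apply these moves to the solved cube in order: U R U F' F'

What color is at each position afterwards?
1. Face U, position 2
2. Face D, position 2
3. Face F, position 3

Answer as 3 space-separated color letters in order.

Answer: B Y R

Derivation:
After move 1 (U): U=WWWW F=RRGG R=BBRR B=OOBB L=GGOO
After move 2 (R): R=RBRB U=WRWG F=RYGY D=YBYO B=WOWB
After move 3 (U): U=WWGR F=RBGY R=WORB B=GGWB L=RYOO
After move 4 (F'): F=BYRG U=WWWR R=BOYB D=YOYO L=RROG
After move 5 (F'): F=YGBR U=WWBY R=OOYB D=RGYO L=RROW
Query 1: U[2] = B
Query 2: D[2] = Y
Query 3: F[3] = R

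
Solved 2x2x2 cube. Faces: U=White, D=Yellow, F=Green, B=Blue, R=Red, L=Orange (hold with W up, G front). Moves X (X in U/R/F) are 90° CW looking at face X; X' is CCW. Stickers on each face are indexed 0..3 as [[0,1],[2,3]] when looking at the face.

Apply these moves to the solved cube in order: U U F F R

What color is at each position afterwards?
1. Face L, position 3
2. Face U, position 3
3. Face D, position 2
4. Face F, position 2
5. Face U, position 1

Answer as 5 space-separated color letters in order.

Answer: O B Y B G

Derivation:
After move 1 (U): U=WWWW F=RRGG R=BBRR B=OOBB L=GGOO
After move 2 (U): U=WWWW F=BBGG R=OORR B=GGBB L=RROO
After move 3 (F): F=GBGB U=WWOR R=WOWR D=ROYY L=RYOY
After move 4 (F): F=GGBB U=WWYY R=OORR D=WWYY L=RROO
After move 5 (R): R=RORO U=WGYB F=GWBY D=WBYG B=YGWB
Query 1: L[3] = O
Query 2: U[3] = B
Query 3: D[2] = Y
Query 4: F[2] = B
Query 5: U[1] = G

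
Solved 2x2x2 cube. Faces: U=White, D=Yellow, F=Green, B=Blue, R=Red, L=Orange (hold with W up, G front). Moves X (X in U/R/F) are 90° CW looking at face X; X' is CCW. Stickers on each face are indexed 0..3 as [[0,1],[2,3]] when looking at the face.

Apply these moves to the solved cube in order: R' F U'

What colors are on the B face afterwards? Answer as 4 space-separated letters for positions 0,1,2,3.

Answer: W R Y B

Derivation:
After move 1 (R'): R=RRRR U=WBWB F=GWGW D=YGYG B=YBYB
After move 2 (F): F=GGWW U=WBOO R=WRBR D=RRYG L=OYOG
After move 3 (U'): U=BOWO F=OYWW R=GGBR B=WRYB L=YBOG
Query: B face = WRYB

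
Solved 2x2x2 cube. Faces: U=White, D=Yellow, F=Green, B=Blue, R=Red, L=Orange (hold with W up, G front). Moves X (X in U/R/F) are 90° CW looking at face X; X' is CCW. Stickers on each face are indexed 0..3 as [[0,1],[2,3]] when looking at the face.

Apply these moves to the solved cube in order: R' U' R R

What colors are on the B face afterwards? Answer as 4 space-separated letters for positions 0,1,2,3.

After move 1 (R'): R=RRRR U=WBWB F=GWGW D=YGYG B=YBYB
After move 2 (U'): U=BBWW F=OOGW R=GWRR B=RRYB L=YBOO
After move 3 (R): R=RGRW U=BOWW F=OGGG D=YYYR B=WRBB
After move 4 (R): R=RRWG U=BGWG F=OYGR D=YBYW B=WROB
Query: B face = WROB

Answer: W R O B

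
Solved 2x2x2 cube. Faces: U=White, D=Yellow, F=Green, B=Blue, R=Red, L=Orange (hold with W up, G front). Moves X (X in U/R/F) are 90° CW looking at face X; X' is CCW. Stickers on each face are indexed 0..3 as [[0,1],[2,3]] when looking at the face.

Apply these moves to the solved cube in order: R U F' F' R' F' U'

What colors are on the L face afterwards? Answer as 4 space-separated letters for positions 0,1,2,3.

After move 1 (R): R=RRRR U=WGWG F=GYGY D=YBYB B=WBWB
After move 2 (U): U=WWGG F=RRGY R=WBRR B=OOWB L=GYOO
After move 3 (F'): F=RYRG U=WWWR R=BBYR D=YOYB L=GGOG
After move 4 (F'): F=YGRR U=WWBY R=OBYR D=GGYB L=GROW
After move 5 (R'): R=BROY U=WWBO F=YWRY D=GGYR B=BOGB
After move 6 (F'): F=WYYR U=WWBO R=GRGY D=RWYR L=GOOB
After move 7 (U'): U=WOWB F=GOYR R=WYGY B=GRGB L=BOOB
Query: L face = BOOB

Answer: B O O B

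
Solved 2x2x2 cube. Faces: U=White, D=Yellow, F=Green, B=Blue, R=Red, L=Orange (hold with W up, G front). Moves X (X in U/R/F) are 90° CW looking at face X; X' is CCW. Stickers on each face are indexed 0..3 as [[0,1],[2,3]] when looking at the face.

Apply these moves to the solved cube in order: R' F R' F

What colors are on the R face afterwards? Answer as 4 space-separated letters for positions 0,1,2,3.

Answer: O R Y B

Derivation:
After move 1 (R'): R=RRRR U=WBWB F=GWGW D=YGYG B=YBYB
After move 2 (F): F=GGWW U=WBOO R=WRBR D=RRYG L=OYOG
After move 3 (R'): R=RRWB U=WYOY F=GBWO D=RGYW B=GBRB
After move 4 (F): F=WGOB U=WYGY R=ORYB D=WRYW L=OROG
Query: R face = ORYB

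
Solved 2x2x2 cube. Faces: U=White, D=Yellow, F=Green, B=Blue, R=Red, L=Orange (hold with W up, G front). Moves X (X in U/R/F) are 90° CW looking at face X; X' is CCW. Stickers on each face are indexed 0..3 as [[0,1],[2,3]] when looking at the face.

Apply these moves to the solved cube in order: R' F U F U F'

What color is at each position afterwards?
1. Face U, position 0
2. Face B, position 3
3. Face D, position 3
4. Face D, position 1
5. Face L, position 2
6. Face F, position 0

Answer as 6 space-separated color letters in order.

Answer: G B G R O B

Derivation:
After move 1 (R'): R=RRRR U=WBWB F=GWGW D=YGYG B=YBYB
After move 2 (F): F=GGWW U=WBOO R=WRBR D=RRYG L=OYOG
After move 3 (U): U=OWOB F=WRWW R=YBBR B=OYYB L=GGOG
After move 4 (F): F=WWWR U=OWGG R=OBBR D=BYYG L=GROR
After move 5 (U): U=GOGW F=OBWR R=OYBR B=GRYB L=WWOR
After move 6 (F'): F=BROW U=GOOB R=YYBR D=WRYG L=WWOG
Query 1: U[0] = G
Query 2: B[3] = B
Query 3: D[3] = G
Query 4: D[1] = R
Query 5: L[2] = O
Query 6: F[0] = B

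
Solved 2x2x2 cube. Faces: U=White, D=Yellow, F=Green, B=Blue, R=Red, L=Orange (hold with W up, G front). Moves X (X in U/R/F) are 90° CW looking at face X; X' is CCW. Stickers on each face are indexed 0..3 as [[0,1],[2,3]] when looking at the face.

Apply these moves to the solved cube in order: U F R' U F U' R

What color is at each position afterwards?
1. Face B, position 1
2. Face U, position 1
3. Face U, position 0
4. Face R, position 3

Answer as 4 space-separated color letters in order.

After move 1 (U): U=WWWW F=RRGG R=BBRR B=OOBB L=GGOO
After move 2 (F): F=GRGR U=WWOG R=WBWR D=RBYY L=GYOY
After move 3 (R'): R=BRWW U=WBOO F=GWGG D=RRYR B=YOBB
After move 4 (U): U=OWOB F=BRGG R=YOWW B=GYBB L=GWOY
After move 5 (F): F=GBGR U=OWYW R=OOBW D=WYYR L=GROR
After move 6 (U'): U=WWOY F=GRGR R=GBBW B=OOBB L=GYOR
After move 7 (R): R=BGWB U=WROR F=GYGR D=WBYO B=YOWB
Query 1: B[1] = O
Query 2: U[1] = R
Query 3: U[0] = W
Query 4: R[3] = B

Answer: O R W B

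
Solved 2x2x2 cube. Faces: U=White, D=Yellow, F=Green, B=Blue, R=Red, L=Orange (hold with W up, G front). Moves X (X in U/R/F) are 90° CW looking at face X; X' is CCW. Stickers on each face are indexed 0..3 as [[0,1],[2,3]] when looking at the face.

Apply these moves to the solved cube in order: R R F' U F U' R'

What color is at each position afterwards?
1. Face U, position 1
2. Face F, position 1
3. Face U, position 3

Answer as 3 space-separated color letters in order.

After move 1 (R): R=RRRR U=WGWG F=GYGY D=YBYB B=WBWB
After move 2 (R): R=RRRR U=WYWY F=GBGB D=YWYW B=GBGB
After move 3 (F'): F=BBGG U=WYRR R=WRYR D=OOYW L=OYOW
After move 4 (U): U=RWRY F=WRGG R=GBYR B=OYGB L=BBOW
After move 5 (F): F=GWGR U=RWWB R=RBYR D=YGYW L=BOOO
After move 6 (U'): U=WBRW F=BOGR R=GWYR B=RBGB L=OYOO
After move 7 (R'): R=WRGY U=WGRR F=BBGW D=YOYR B=WBGB
Query 1: U[1] = G
Query 2: F[1] = B
Query 3: U[3] = R

Answer: G B R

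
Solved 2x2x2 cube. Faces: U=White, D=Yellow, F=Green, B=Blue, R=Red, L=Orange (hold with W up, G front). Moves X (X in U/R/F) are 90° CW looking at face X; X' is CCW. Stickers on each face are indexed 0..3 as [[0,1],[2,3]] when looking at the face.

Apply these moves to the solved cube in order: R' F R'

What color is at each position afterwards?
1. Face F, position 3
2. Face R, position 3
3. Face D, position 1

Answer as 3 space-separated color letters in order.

Answer: O B G

Derivation:
After move 1 (R'): R=RRRR U=WBWB F=GWGW D=YGYG B=YBYB
After move 2 (F): F=GGWW U=WBOO R=WRBR D=RRYG L=OYOG
After move 3 (R'): R=RRWB U=WYOY F=GBWO D=RGYW B=GBRB
Query 1: F[3] = O
Query 2: R[3] = B
Query 3: D[1] = G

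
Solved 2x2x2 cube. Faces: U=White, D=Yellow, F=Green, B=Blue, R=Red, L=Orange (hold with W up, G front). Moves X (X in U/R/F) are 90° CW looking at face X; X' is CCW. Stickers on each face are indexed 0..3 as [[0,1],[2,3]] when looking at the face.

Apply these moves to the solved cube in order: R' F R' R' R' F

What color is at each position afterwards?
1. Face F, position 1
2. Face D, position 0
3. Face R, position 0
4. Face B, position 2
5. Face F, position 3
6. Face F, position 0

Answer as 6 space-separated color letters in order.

After move 1 (R'): R=RRRR U=WBWB F=GWGW D=YGYG B=YBYB
After move 2 (F): F=GGWW U=WBOO R=WRBR D=RRYG L=OYOG
After move 3 (R'): R=RRWB U=WYOY F=GBWO D=RGYW B=GBRB
After move 4 (R'): R=RBRW U=WROG F=GYWY D=RBYO B=WBGB
After move 5 (R'): R=BWRR U=WGOW F=GRWG D=RYYY B=OBBB
After move 6 (F): F=WGGR U=WGGY R=OWWR D=RBYY L=OROY
Query 1: F[1] = G
Query 2: D[0] = R
Query 3: R[0] = O
Query 4: B[2] = B
Query 5: F[3] = R
Query 6: F[0] = W

Answer: G R O B R W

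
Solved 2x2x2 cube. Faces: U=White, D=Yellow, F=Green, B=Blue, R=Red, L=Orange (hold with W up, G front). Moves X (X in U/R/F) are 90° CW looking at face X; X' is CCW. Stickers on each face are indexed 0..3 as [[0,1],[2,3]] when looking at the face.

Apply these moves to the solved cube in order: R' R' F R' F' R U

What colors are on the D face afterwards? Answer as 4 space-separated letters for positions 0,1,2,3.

After move 1 (R'): R=RRRR U=WBWB F=GWGW D=YGYG B=YBYB
After move 2 (R'): R=RRRR U=WYWY F=GBGB D=YWYW B=GBGB
After move 3 (F): F=GGBB U=WYOO R=WRYR D=RRYW L=OYOW
After move 4 (R'): R=RRWY U=WGOG F=GYBO D=RGYB B=WBRB
After move 5 (F'): F=YOGB U=WGRW R=GRRY D=YWYB L=OGOO
After move 6 (R): R=RGYR U=WORB F=YWGB D=YRYW B=WBGB
After move 7 (U): U=RWBO F=RGGB R=WBYR B=OGGB L=YWOO
Query: D face = YRYW

Answer: Y R Y W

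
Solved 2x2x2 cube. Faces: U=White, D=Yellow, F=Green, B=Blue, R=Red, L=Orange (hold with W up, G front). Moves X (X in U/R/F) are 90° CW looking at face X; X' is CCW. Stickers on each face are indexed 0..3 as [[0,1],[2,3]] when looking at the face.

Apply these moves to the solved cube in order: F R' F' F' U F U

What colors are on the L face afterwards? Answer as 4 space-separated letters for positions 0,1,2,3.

Answer: W Y O O

Derivation:
After move 1 (F): F=GGGG U=WWOO R=WRWR D=RRYY L=OYOY
After move 2 (R'): R=RRWW U=WBOB F=GWGO D=RGYG B=YBRB
After move 3 (F'): F=WOGG U=WBRW R=GRRW D=YYYG L=OBOO
After move 4 (F'): F=OGWG U=WBGR R=YRYW D=BOYG L=OWOR
After move 5 (U): U=GWRB F=YRWG R=YBYW B=OWRB L=OGOR
After move 6 (F): F=WYGR U=GWRG R=RBBW D=YYYG L=OBOO
After move 7 (U): U=RGGW F=RBGR R=OWBW B=OBRB L=WYOO
Query: L face = WYOO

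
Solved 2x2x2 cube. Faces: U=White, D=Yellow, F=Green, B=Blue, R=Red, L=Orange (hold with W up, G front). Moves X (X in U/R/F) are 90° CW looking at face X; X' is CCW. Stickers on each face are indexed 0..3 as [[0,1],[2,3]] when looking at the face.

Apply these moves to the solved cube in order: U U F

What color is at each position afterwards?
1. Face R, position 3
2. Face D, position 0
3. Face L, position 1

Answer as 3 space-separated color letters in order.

After move 1 (U): U=WWWW F=RRGG R=BBRR B=OOBB L=GGOO
After move 2 (U): U=WWWW F=BBGG R=OORR B=GGBB L=RROO
After move 3 (F): F=GBGB U=WWOR R=WOWR D=ROYY L=RYOY
Query 1: R[3] = R
Query 2: D[0] = R
Query 3: L[1] = Y

Answer: R R Y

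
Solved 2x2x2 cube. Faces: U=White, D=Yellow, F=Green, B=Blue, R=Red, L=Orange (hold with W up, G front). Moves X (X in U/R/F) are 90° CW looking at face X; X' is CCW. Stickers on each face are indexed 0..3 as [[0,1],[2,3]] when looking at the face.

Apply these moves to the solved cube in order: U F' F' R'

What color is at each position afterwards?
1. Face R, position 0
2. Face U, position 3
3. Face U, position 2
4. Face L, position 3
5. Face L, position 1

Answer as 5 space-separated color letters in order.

After move 1 (U): U=WWWW F=RRGG R=BBRR B=OOBB L=GGOO
After move 2 (F'): F=RGRG U=WWBR R=YBYR D=GOYY L=GWOW
After move 3 (F'): F=GGRR U=WWYY R=OBGR D=WWYY L=GROB
After move 4 (R'): R=BROG U=WBYO F=GWRY D=WGYR B=YOWB
Query 1: R[0] = B
Query 2: U[3] = O
Query 3: U[2] = Y
Query 4: L[3] = B
Query 5: L[1] = R

Answer: B O Y B R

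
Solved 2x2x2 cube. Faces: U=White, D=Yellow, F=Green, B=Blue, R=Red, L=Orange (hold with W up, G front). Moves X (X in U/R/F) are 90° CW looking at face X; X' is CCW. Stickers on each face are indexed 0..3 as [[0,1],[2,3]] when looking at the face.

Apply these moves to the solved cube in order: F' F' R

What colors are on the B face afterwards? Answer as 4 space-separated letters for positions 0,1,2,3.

Answer: Y B W B

Derivation:
After move 1 (F'): F=GGGG U=WWRR R=YRYR D=OOYY L=OWOW
After move 2 (F'): F=GGGG U=WWYY R=OROR D=WWYY L=OROR
After move 3 (R): R=OORR U=WGYG F=GWGY D=WBYB B=YBWB
Query: B face = YBWB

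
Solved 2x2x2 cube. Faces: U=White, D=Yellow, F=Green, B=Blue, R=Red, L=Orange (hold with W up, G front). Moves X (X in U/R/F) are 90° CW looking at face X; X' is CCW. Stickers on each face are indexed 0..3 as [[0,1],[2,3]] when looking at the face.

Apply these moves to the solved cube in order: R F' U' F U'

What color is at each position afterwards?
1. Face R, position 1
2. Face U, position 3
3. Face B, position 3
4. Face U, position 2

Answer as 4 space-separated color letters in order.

After move 1 (R): R=RRRR U=WGWG F=GYGY D=YBYB B=WBWB
After move 2 (F'): F=YYGG U=WGRR R=BRYR D=OOYB L=OGOW
After move 3 (U'): U=GRWR F=OGGG R=YYYR B=BRWB L=WBOW
After move 4 (F): F=GOGG U=GRWB R=WYRR D=YYYB L=WOOO
After move 5 (U'): U=RBGW F=WOGG R=GORR B=WYWB L=BROO
Query 1: R[1] = O
Query 2: U[3] = W
Query 3: B[3] = B
Query 4: U[2] = G

Answer: O W B G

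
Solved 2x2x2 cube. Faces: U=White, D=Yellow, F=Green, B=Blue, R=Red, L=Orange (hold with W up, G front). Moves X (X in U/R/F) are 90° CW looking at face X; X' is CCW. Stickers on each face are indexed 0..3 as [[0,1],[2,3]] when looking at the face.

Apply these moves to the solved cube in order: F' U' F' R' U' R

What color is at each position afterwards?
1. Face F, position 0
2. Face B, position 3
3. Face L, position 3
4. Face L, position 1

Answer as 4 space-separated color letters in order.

Answer: B B W R

Derivation:
After move 1 (F'): F=GGGG U=WWRR R=YRYR D=OOYY L=OWOW
After move 2 (U'): U=WRWR F=OWGG R=GGYR B=YRBB L=BBOW
After move 3 (F'): F=WGOG U=WRGY R=OGOR D=BWYY L=BROW
After move 4 (R'): R=GROO U=WBGY F=WROY D=BGYG B=YRWB
After move 5 (U'): U=BYWG F=BROY R=WROO B=GRWB L=YROW
After move 6 (R): R=OWOR U=BRWY F=BGOG D=BWYG B=GRYB
Query 1: F[0] = B
Query 2: B[3] = B
Query 3: L[3] = W
Query 4: L[1] = R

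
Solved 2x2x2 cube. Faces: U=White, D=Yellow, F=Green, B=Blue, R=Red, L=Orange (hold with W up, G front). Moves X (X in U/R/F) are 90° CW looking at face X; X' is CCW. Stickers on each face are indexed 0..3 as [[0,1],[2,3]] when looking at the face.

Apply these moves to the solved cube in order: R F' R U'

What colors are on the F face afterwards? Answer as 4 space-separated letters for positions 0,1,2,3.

Answer: O G G B

Derivation:
After move 1 (R): R=RRRR U=WGWG F=GYGY D=YBYB B=WBWB
After move 2 (F'): F=YYGG U=WGRR R=BRYR D=OOYB L=OGOW
After move 3 (R): R=YBRR U=WYRG F=YOGB D=OWYW B=RBGB
After move 4 (U'): U=YGWR F=OGGB R=YORR B=YBGB L=RBOW
Query: F face = OGGB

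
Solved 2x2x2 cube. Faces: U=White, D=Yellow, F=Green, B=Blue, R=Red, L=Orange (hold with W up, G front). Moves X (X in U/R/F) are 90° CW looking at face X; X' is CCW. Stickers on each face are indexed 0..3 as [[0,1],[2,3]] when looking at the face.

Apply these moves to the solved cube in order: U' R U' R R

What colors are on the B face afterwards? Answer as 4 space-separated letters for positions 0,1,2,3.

After move 1 (U'): U=WWWW F=OOGG R=GGRR B=RRBB L=BBOO
After move 2 (R): R=RGRG U=WOWG F=OYGY D=YBYR B=WRWB
After move 3 (U'): U=OGWW F=BBGY R=OYRG B=RGWB L=WROO
After move 4 (R): R=ROGY U=OBWY F=BBGR D=YWYR B=WGGB
After move 5 (R): R=GRYO U=OBWR F=BWGR D=YGYW B=YGBB
Query: B face = YGBB

Answer: Y G B B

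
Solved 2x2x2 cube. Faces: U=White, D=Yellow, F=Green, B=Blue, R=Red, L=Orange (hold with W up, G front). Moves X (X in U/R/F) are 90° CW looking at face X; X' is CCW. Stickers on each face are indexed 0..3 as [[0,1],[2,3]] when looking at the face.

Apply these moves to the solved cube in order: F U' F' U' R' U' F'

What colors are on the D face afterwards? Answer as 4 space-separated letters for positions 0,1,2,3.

Answer: G W Y G

Derivation:
After move 1 (F): F=GGGG U=WWOO R=WRWR D=RRYY L=OYOY
After move 2 (U'): U=WOWO F=OYGG R=GGWR B=WRBB L=BBOY
After move 3 (F'): F=YGOG U=WOGW R=RGRR D=BYYY L=BOOW
After move 4 (U'): U=OWWG F=BOOG R=YGRR B=RGBB L=WROW
After move 5 (R'): R=GRYR U=OBWR F=BWOG D=BOYG B=YGYB
After move 6 (U'): U=BROW F=WROG R=BWYR B=GRYB L=YGOW
After move 7 (F'): F=RGWO U=BRBY R=OWBR D=GWYG L=YWOO
Query: D face = GWYG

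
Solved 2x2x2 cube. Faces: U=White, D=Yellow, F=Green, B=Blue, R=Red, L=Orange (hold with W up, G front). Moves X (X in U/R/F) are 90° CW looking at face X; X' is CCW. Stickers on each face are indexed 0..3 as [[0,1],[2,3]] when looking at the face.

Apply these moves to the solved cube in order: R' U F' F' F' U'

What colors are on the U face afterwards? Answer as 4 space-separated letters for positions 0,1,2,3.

Answer: W W W O

Derivation:
After move 1 (R'): R=RRRR U=WBWB F=GWGW D=YGYG B=YBYB
After move 2 (U): U=WWBB F=RRGW R=YBRR B=OOYB L=GWOO
After move 3 (F'): F=RWRG U=WWYR R=GBYR D=WOYG L=GBOB
After move 4 (F'): F=WGRR U=WWGY R=OBWR D=BBYG L=GROY
After move 5 (F'): F=GRWR U=WWOW R=BBBR D=RYYG L=GYOG
After move 6 (U'): U=WWWO F=GYWR R=GRBR B=BBYB L=OOOG
Query: U face = WWWO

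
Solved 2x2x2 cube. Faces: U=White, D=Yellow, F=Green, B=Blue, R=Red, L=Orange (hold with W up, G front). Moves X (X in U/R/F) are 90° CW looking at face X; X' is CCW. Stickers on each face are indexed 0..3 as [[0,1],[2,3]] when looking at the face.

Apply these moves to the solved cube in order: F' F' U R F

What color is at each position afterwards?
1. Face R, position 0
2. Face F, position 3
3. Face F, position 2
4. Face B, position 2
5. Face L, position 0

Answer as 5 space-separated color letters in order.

After move 1 (F'): F=GGGG U=WWRR R=YRYR D=OOYY L=OWOW
After move 2 (F'): F=GGGG U=WWYY R=OROR D=WWYY L=OROR
After move 3 (U): U=YWYW F=ORGG R=BBOR B=ORBB L=GGOR
After move 4 (R): R=OBRB U=YRYG F=OWGY D=WBYO B=WRWB
After move 5 (F): F=GOYW U=YRRG R=YBGB D=ROYO L=GWOB
Query 1: R[0] = Y
Query 2: F[3] = W
Query 3: F[2] = Y
Query 4: B[2] = W
Query 5: L[0] = G

Answer: Y W Y W G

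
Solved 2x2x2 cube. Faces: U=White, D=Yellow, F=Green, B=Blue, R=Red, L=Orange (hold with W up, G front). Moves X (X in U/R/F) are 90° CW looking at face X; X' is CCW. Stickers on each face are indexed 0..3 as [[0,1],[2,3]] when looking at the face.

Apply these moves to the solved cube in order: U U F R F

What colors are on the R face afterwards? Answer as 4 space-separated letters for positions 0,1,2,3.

After move 1 (U): U=WWWW F=RRGG R=BBRR B=OOBB L=GGOO
After move 2 (U): U=WWWW F=BBGG R=OORR B=GGBB L=RROO
After move 3 (F): F=GBGB U=WWOR R=WOWR D=ROYY L=RYOY
After move 4 (R): R=WWRO U=WBOB F=GOGY D=RBYG B=RGWB
After move 5 (F): F=GGYO U=WBYY R=OWBO D=RWYG L=RROB
Query: R face = OWBO

Answer: O W B O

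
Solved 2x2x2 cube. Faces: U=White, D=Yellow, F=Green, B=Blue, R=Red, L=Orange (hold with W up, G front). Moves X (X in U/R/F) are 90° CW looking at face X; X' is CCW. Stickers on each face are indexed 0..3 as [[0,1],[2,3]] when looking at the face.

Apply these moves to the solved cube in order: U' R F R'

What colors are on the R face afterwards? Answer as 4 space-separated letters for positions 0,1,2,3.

After move 1 (U'): U=WWWW F=OOGG R=GGRR B=RRBB L=BBOO
After move 2 (R): R=RGRG U=WOWG F=OYGY D=YBYR B=WRWB
After move 3 (F): F=GOYY U=WOOB R=WGGG D=RRYR L=BYOB
After move 4 (R'): R=GGWG U=WWOW F=GOYB D=ROYY B=RRRB
Query: R face = GGWG

Answer: G G W G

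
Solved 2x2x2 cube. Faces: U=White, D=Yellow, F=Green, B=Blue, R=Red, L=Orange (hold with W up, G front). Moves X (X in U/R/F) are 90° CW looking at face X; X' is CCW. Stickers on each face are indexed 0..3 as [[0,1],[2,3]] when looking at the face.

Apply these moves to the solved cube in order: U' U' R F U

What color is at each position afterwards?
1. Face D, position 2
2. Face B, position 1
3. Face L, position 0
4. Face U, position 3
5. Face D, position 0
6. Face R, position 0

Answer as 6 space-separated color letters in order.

Answer: Y Y G B R W

Derivation:
After move 1 (U'): U=WWWW F=OOGG R=GGRR B=RRBB L=BBOO
After move 2 (U'): U=WWWW F=BBGG R=OORR B=GGBB L=RROO
After move 3 (R): R=RORO U=WBWG F=BYGY D=YBYG B=WGWB
After move 4 (F): F=GBYY U=WBOR R=WOGO D=RRYG L=RYOB
After move 5 (U): U=OWRB F=WOYY R=WGGO B=RYWB L=GBOB
Query 1: D[2] = Y
Query 2: B[1] = Y
Query 3: L[0] = G
Query 4: U[3] = B
Query 5: D[0] = R
Query 6: R[0] = W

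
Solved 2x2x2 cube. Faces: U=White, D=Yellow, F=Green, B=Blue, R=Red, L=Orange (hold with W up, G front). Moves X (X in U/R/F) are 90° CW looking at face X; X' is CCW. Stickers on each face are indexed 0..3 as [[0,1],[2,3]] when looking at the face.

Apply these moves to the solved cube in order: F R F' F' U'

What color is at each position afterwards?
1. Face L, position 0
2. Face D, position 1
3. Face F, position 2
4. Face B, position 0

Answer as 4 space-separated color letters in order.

Answer: O O R Y

Derivation:
After move 1 (F): F=GGGG U=WWOO R=WRWR D=RRYY L=OYOY
After move 2 (R): R=WWRR U=WGOG F=GRGY D=RBYB B=OBWB
After move 3 (F'): F=RYGG U=WGWR R=BWRR D=YYYB L=OGOO
After move 4 (F'): F=YGRG U=WGBR R=YWYR D=GOYB L=OROW
After move 5 (U'): U=GRWB F=ORRG R=YGYR B=YWWB L=OBOW
Query 1: L[0] = O
Query 2: D[1] = O
Query 3: F[2] = R
Query 4: B[0] = Y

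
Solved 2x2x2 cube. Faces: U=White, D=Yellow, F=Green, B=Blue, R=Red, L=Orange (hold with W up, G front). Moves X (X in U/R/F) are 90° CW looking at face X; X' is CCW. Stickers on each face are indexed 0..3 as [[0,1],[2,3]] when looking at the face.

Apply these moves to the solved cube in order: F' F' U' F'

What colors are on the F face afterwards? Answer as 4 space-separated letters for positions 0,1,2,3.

After move 1 (F'): F=GGGG U=WWRR R=YRYR D=OOYY L=OWOW
After move 2 (F'): F=GGGG U=WWYY R=OROR D=WWYY L=OROR
After move 3 (U'): U=WYWY F=ORGG R=GGOR B=ORBB L=BBOR
After move 4 (F'): F=RGOG U=WYGO R=WGWR D=BRYY L=BYOW
Query: F face = RGOG

Answer: R G O G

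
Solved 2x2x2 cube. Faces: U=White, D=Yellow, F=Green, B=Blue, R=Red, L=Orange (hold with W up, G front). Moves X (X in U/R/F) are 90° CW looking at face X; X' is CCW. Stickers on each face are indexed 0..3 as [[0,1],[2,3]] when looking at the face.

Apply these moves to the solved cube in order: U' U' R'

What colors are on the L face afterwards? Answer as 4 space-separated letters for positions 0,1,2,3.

Answer: R R O O

Derivation:
After move 1 (U'): U=WWWW F=OOGG R=GGRR B=RRBB L=BBOO
After move 2 (U'): U=WWWW F=BBGG R=OORR B=GGBB L=RROO
After move 3 (R'): R=OROR U=WBWG F=BWGW D=YBYG B=YGYB
Query: L face = RROO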